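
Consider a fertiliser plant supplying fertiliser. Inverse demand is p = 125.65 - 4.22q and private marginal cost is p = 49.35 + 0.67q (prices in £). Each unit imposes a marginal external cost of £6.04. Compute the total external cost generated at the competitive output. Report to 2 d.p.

Market equilibrium (private): 49.35 + 0.67q = 125.65 - 4.22q → q_m = 15.6033.
Total external cost = MEC × q_m = 6.04 × 15.6033 = 94.2439.

£94.24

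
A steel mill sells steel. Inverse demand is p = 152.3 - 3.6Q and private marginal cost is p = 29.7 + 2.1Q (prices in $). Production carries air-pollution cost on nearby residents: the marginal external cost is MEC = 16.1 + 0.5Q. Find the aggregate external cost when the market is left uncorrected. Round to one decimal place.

Market equilibrium (private): 29.7 + 2.1Q = 152.3 - 3.6Q → Q_m = 21.5088.
Total external cost = ∫₀^{Q_m} (16.1 + 0.5Q) dQ = 16.1×21.5088 + ½×0.5×21.5088² = 461.9488.

$461.9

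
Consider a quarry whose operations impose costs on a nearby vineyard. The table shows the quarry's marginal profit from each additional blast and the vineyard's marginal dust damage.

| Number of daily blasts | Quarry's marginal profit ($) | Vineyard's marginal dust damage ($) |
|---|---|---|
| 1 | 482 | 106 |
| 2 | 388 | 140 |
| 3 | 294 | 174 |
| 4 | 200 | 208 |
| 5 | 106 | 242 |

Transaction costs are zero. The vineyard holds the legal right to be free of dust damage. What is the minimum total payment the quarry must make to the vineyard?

Efficient level: marginal profit ≥ marginal dust damage through level 3, so k* = 3.
With the vineyard holding the right, the quarry must at least compensate total damage at k*: 106 + 140 + 174 = 420.

$420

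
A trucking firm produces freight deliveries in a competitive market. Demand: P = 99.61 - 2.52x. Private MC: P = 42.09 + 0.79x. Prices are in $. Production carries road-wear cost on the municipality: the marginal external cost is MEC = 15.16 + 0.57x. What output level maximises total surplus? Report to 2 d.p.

x* = 10.92

Social marginal cost = private MC + MEC = 57.25 + 1.36x.
Set SMC = demand: 57.25 + 1.36x = 99.61 - 2.52x → x* = 10.9175.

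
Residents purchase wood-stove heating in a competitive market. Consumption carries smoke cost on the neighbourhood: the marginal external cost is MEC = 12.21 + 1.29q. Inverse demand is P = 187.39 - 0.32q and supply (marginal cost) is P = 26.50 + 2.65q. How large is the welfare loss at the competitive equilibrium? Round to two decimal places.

DWL = 790.96

Market equilibrium (private): 26.50 + 2.65q = 187.39 - 0.32q → q_m = 54.1717.
Social marginal benefit = demand − MEC = 175.18 - 1.61q.
Set SMB = MC: 175.18 - 1.61q = 26.50 + 2.65q → q* = 34.9014.
Height of the DWL triangle at q_m is MC(q_m) − SMB(q_m) = MEC(q_m) = 82.0915.
DWL = ½ × 19.2703 × 82.0915 = 790.9639.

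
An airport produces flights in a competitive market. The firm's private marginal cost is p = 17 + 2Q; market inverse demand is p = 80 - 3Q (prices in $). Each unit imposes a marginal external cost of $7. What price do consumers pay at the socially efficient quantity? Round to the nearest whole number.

P = $46

Social marginal cost = private MC + MEC = 24 + 2Q.
Set SMC = demand: 24 + 2Q = 80 - 3Q → Q* = 11.2000.
Consumer price on the demand curve at Q*: 80 − 3×11.2000 = 46.4000.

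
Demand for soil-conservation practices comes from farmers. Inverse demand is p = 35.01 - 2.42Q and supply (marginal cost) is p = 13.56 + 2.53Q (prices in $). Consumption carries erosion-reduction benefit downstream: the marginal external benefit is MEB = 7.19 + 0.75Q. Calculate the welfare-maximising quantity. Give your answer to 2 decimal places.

Q* = 6.82

Social marginal benefit = demand + MEB = 42.20 - 1.67Q.
Set SMB = MC: 42.20 - 1.67Q = 13.56 + 2.53Q → Q* = 6.8190.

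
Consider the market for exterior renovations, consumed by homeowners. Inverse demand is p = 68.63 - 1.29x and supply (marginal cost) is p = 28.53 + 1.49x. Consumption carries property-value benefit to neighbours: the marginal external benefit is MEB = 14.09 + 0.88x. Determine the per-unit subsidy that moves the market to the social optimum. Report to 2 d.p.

Social marginal benefit = demand + MEB = 82.72 - 0.41x.
Set SMB = MC: 82.72 - 0.41x = 28.53 + 1.49x → x* = 28.5211.
The Pigouvian subsidy equals MEB at x*: 14.09 + 0.88×28.5211 = 39.1886.

subsidy = 39.19 per unit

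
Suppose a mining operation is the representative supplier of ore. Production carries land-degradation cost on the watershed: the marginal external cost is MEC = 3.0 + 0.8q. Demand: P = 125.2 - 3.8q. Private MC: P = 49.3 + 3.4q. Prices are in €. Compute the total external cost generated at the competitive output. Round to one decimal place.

Market equilibrium (private): 49.3 + 3.4q = 125.2 - 3.8q → q_m = 10.5417.
Total external cost = ∫₀^{q_m} (3.0 + 0.8q) dq = 3.0×10.5417 + ½×0.8×10.5417² = 76.0761.

€76.1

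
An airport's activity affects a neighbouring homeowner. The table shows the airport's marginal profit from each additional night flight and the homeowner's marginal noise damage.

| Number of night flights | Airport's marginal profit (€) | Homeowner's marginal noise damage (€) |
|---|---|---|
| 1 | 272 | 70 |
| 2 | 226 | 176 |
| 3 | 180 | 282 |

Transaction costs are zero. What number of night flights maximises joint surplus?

2

Bargaining reaches the level where marginal profit last exceeds marginal noise damage.
That holds through level 2 (226 ≥ 176) but not at 3 (180 < 282).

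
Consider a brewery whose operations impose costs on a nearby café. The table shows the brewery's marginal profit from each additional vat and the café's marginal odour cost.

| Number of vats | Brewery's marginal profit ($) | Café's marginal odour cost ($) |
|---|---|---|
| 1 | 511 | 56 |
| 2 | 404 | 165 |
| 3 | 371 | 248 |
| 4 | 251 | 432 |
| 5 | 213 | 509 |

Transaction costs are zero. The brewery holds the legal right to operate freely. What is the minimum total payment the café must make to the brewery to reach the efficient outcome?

$464

Left alone the brewery would choose level 5 (marginal profit stays positive).
Efficient level: k* = 3 (marginal profit ≥ marginal odour cost through 3).
The café must at least cover the brewery's forgone profit from cutting 5→3: 251 + 213 = 464.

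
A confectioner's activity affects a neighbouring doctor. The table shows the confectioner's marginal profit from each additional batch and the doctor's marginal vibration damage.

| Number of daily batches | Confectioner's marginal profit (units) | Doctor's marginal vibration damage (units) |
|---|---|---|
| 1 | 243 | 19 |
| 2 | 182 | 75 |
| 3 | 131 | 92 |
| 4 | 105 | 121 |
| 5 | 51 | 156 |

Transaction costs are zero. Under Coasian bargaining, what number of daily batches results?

Bargaining reaches the level where marginal profit last exceeds marginal vibration damage.
That holds through level 3 (131 ≥ 92) but not at 4 (105 < 121).

3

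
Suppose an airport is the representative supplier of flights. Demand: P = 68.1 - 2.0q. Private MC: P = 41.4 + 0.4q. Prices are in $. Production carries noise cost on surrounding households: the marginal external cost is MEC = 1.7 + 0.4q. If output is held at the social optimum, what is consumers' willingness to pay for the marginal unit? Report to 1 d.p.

Social marginal cost = private MC + MEC = 43.1 + 0.8q.
Set SMC = demand: 43.1 + 0.8q = 68.1 - 2.0q → q* = 8.9286.
Consumer price on the demand curve at q*: 68.1 − 2.0×8.9286 = 50.2428.

P = $50.2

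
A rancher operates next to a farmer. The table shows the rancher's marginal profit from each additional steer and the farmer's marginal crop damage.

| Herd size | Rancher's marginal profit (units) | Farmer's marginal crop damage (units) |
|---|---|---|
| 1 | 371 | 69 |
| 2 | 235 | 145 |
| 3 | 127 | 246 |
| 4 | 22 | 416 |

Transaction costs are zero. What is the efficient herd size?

Bargaining reaches the level where marginal profit last exceeds marginal crop damage.
That holds through level 2 (235 ≥ 145) but not at 3 (127 < 246).

2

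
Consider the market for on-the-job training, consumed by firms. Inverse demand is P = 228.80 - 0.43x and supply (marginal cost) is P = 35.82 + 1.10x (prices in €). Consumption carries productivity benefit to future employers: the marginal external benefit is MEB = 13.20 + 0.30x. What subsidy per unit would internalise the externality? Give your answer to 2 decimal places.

Social marginal benefit = demand + MEB = 242.00 - 0.13x.
Set SMB = MC: 242.00 - 0.13x = 35.82 + 1.10x → x* = 167.6260.
The Pigouvian subsidy equals MEB at x*: 13.20 + 0.30×167.6260 = 63.4878.

subsidy = €63.49 per unit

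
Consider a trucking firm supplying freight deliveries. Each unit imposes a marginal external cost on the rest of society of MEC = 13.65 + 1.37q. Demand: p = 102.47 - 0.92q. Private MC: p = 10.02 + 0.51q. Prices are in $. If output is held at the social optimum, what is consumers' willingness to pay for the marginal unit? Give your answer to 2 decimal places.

Social marginal cost = private MC + MEC = 23.67 + 1.88q.
Set SMC = demand: 23.67 + 1.88q = 102.47 - 0.92q → q* = 28.1429.
Consumer price on the demand curve at q*: 102.47 − 0.92×28.1429 = 76.5785.

P = $76.58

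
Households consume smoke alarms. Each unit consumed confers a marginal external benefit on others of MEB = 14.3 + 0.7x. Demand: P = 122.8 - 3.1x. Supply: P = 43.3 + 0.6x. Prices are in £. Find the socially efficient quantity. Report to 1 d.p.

x* = 31.3

Social marginal benefit = demand + MEB = 137.1 - 2.4x.
Set SMB = MC: 137.1 - 2.4x = 43.3 + 0.6x → x* = 31.2667.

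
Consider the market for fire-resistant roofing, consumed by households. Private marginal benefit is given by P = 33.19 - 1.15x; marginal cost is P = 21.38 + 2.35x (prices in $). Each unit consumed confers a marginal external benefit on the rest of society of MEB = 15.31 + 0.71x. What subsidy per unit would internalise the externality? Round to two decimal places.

subsidy = $22.21 per unit

Social marginal benefit = demand + MEB = 48.50 - 0.44x.
Set SMB = MC: 48.50 - 0.44x = 21.38 + 2.35x → x* = 9.7204.
The Pigouvian subsidy equals MEB at x*: 15.31 + 0.71×9.7204 = 22.2115.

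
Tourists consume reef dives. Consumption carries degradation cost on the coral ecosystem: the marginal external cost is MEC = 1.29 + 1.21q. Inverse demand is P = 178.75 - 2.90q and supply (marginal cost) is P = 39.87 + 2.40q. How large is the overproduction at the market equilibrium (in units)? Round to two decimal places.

Market equilibrium (private): 39.87 + 2.40q = 178.75 - 2.90q → q_m = 26.2038.
Social marginal benefit = demand − MEC = 177.46 - 4.11q.
Set SMB = MC: 177.46 - 4.11q = 39.87 + 2.40q → q* = 21.1352.
Gap = |26.2038 − 21.1352| = 5.0686.

5.07 units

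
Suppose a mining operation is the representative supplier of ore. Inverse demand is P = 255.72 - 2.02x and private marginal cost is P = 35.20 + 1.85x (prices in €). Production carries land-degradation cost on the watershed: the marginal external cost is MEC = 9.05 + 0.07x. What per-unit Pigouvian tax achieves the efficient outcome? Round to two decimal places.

Social marginal cost = private MC + MEC = 44.25 + 1.92x.
Set SMC = demand: 44.25 + 1.92x = 255.72 - 2.02x → x* = 53.6726.
The Pigouvian tax equals MEC at x*: 9.05 + 0.07×53.6726 = 12.8071.

tax = €12.81 per unit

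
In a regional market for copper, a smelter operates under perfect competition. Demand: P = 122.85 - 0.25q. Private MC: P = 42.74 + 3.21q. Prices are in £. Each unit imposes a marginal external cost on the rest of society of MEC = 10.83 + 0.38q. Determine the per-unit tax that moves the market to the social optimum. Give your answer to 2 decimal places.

tax = £17.69 per unit

Social marginal cost = private MC + MEC = 53.57 + 3.59q.
Set SMC = demand: 53.57 + 3.59q = 122.85 - 0.25q → q* = 18.0417.
The Pigouvian tax equals MEC at q*: 10.83 + 0.38×18.0417 = 17.6858.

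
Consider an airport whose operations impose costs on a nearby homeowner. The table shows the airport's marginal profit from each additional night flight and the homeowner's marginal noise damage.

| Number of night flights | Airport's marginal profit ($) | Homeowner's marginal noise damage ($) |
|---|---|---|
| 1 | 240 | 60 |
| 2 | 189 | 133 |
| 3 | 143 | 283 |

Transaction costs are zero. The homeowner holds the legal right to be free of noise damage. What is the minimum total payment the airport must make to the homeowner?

$193

Efficient level: marginal profit ≥ marginal noise damage through level 2, so k* = 2.
With the homeowner holding the right, the airport must at least compensate total damage at k*: 60 + 133 = 193.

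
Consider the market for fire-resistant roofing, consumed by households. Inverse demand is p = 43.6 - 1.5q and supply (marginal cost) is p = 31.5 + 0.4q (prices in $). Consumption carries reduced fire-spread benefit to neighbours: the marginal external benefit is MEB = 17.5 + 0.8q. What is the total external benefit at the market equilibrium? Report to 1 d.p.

Market equilibrium (private): 31.5 + 0.4q = 43.6 - 1.5q → q_m = 6.3684.
Total external benefit = ∫₀^{q_m} (17.5 + 0.8q) dq = 17.5×6.3684 + ½×0.8×6.3684² = 127.6696.

$127.7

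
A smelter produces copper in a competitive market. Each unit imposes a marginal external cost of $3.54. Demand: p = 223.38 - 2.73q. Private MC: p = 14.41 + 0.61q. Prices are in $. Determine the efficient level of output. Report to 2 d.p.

q* = 61.51

Social marginal cost = private MC + MEC = 17.95 + 0.61q.
Set SMC = demand: 17.95 + 0.61q = 223.38 - 2.73q → q* = 61.5060.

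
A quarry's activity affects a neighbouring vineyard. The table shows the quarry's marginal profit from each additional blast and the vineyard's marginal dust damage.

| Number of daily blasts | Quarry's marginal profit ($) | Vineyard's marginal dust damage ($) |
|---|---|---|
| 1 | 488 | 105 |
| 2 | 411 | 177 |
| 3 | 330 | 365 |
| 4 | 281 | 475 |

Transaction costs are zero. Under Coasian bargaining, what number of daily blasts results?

Bargaining reaches the level where marginal profit last exceeds marginal dust damage.
That holds through level 2 (411 ≥ 177) but not at 3 (330 < 365).

2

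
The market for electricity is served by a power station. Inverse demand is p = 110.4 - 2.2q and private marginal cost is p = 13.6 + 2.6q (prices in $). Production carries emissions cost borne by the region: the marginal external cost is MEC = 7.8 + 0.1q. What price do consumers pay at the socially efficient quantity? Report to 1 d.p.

Social marginal cost = private MC + MEC = 21.4 + 2.7q.
Set SMC = demand: 21.4 + 2.7q = 110.4 - 2.2q → q* = 18.1633.
Consumer price on the demand curve at q*: 110.4 − 2.2×18.1633 = 70.4407.

P = $70.4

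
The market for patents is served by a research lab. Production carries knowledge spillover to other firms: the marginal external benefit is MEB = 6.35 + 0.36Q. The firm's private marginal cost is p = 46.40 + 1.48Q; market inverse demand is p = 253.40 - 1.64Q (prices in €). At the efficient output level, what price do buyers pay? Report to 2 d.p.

Social marginal cost = private MC − MEB = 40.05 + 1.12Q.
Set SMC = demand: 40.05 + 1.12Q = 253.40 - 1.64Q → Q* = 77.3007.
Consumer price on the demand curve at Q*: 253.40 − 1.64×77.3007 = 126.6269.

P = €126.63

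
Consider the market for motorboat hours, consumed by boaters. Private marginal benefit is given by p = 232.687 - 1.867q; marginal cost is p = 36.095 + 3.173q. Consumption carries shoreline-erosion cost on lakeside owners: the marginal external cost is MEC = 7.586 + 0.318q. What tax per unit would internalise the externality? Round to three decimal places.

tax = 18.804 per unit

Social marginal benefit = demand − MEC = 225.101 - 2.185q.
Set SMB = MC: 225.101 - 2.185q = 36.095 + 3.173q → q* = 35.2755.
The Pigouvian tax equals MEC at q*: 7.586 + 0.318×35.2755 = 18.8036.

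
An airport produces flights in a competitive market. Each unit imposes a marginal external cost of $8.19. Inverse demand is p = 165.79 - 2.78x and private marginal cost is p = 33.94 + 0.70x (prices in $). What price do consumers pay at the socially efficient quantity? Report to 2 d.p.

Social marginal cost = private MC + MEC = 42.13 + 0.70x.
Set SMC = demand: 42.13 + 0.70x = 165.79 - 2.78x → x* = 35.5345.
Consumer price on the demand curve at x*: 165.79 − 2.78×35.5345 = 67.0041.

P = $67.00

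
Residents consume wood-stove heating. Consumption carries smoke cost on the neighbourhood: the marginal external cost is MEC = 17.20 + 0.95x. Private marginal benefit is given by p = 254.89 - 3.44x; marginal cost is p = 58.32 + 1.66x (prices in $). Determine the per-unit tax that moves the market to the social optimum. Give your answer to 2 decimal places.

tax = $45.37 per unit

Social marginal benefit = demand − MEC = 237.69 - 4.39x.
Set SMB = MC: 237.69 - 4.39x = 58.32 + 1.66x → x* = 29.6479.
The Pigouvian tax equals MEC at x*: 17.20 + 0.95×29.6479 = 45.3655.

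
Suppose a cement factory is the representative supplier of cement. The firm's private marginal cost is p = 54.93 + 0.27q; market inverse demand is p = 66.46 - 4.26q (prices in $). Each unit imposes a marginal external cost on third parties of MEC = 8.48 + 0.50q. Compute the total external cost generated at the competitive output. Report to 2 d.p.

Market equilibrium (private): 54.93 + 0.27q = 66.46 - 4.26q → q_m = 2.5453.
Total external cost = ∫₀^{q_m} (8.48 + 0.50q) dq = 8.48×2.5453 + ½×0.50×2.5453² = 23.2038.

$23.20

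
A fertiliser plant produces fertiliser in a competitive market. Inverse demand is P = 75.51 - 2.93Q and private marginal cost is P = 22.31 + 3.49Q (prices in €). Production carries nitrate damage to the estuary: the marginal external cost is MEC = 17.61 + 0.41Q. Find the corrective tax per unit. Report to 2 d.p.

Social marginal cost = private MC + MEC = 39.92 + 3.90Q.
Set SMC = demand: 39.92 + 3.90Q = 75.51 - 2.93Q → Q* = 5.2108.
The Pigouvian tax equals MEC at Q*: 17.61 + 0.41×5.2108 = 19.7464.

tax = €19.75 per unit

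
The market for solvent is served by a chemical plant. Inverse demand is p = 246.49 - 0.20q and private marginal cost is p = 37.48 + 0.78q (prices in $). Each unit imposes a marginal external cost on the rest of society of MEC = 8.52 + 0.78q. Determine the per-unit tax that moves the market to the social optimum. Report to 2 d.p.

Social marginal cost = private MC + MEC = 46.00 + 1.56q.
Set SMC = demand: 46.00 + 1.56q = 246.49 - 0.20q → q* = 113.9148.
The Pigouvian tax equals MEC at q*: 8.52 + 0.78×113.9148 = 97.3735.

tax = $97.37 per unit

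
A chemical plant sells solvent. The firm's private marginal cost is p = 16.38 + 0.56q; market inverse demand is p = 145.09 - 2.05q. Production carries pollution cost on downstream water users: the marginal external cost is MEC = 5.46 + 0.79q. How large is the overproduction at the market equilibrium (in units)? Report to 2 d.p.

13.06 units

Market equilibrium (private): 16.38 + 0.56q = 145.09 - 2.05q → q_m = 49.3142.
Social marginal cost = private MC + MEC = 21.84 + 1.35q.
Set SMC = demand: 21.84 + 1.35q = 145.09 - 2.05q → q* = 36.2500.
Gap = |49.3142 − 36.2500| = 13.0642.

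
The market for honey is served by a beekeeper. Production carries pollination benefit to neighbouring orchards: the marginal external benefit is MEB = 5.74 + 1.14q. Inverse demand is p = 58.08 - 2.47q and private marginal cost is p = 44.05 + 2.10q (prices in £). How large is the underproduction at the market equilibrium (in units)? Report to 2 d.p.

2.69 units

Market equilibrium (private): 44.05 + 2.10q = 58.08 - 2.47q → q_m = 3.0700.
Social marginal cost = private MC − MEB = 38.31 + 0.96q.
Set SMC = demand: 38.31 + 0.96q = 58.08 - 2.47q → q* = 5.7638.
Gap = |3.0700 − 5.7638| = 2.6938.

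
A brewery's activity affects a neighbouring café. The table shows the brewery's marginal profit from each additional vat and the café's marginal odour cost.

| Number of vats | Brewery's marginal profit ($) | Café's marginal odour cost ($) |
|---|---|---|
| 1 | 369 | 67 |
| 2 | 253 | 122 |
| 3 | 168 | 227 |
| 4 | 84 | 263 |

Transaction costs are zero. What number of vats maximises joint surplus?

Bargaining reaches the level where marginal profit last exceeds marginal odour cost.
That holds through level 2 (253 ≥ 122) but not at 3 (168 < 227).

2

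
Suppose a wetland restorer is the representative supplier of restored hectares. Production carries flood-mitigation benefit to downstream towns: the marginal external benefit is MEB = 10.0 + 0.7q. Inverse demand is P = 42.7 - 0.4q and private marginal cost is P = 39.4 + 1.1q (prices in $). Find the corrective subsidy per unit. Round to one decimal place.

subsidy = $21.6 per unit

Social marginal cost = private MC − MEB = 29.4 + 0.4q.
Set SMC = demand: 29.4 + 0.4q = 42.7 - 0.4q → q* = 16.6250.
The Pigouvian subsidy equals MEB at q*: 10.0 + 0.7×16.6250 = 21.6375.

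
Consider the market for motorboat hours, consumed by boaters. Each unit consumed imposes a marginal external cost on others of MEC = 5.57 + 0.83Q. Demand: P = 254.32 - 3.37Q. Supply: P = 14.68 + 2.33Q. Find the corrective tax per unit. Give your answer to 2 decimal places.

tax = 35.32 per unit

Social marginal benefit = demand − MEC = 248.75 - 4.20Q.
Set SMB = MC: 248.75 - 4.20Q = 14.68 + 2.33Q → Q* = 35.8453.
The Pigouvian tax equals MEC at Q*: 5.57 + 0.83×35.8453 = 35.3216.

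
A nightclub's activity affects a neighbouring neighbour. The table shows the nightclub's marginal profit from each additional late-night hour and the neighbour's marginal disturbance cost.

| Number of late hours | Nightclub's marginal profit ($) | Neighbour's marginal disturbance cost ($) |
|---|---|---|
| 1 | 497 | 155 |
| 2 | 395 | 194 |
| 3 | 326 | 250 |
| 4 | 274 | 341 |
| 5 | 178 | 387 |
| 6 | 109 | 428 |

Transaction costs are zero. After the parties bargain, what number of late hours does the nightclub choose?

Bargaining reaches the level where marginal profit last exceeds marginal disturbance cost.
That holds through level 3 (326 ≥ 250) but not at 4 (274 < 341).

3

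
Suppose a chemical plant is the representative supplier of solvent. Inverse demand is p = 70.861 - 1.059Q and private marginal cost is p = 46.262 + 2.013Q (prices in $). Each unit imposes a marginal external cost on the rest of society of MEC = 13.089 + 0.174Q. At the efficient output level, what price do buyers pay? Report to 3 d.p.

Social marginal cost = private MC + MEC = 59.351 + 2.187Q.
Set SMC = demand: 59.351 + 2.187Q = 70.861 - 1.059Q → Q* = 3.5459.
Consumer price on the demand curve at Q*: 70.861 − 1.059×3.5459 = 67.1059.

P = $67.106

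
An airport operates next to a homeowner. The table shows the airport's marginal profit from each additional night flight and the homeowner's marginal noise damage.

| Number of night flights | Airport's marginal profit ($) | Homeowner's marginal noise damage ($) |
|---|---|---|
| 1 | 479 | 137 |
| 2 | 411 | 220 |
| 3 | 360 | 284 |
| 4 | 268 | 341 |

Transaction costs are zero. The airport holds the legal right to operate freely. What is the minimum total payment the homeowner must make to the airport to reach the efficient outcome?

$268

Left alone the airport would choose level 4 (marginal profit stays positive).
Efficient level: k* = 3 (marginal profit ≥ marginal noise damage through 3).
The homeowner must at least cover the airport's forgone profit from cutting 4→3: 268 = 268.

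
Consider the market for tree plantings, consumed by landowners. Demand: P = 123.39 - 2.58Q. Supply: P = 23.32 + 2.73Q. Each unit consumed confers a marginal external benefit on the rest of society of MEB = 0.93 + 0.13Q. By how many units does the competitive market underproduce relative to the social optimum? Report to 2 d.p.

Market equilibrium (private): 23.32 + 2.73Q = 123.39 - 2.58Q → Q_m = 18.8456.
Social marginal benefit = demand + MEB = 124.32 - 2.45Q.
Set SMB = MC: 124.32 - 2.45Q = 23.32 + 2.73Q → Q* = 19.4981.
Gap = |18.8456 − 19.4981| = 0.6525.

0.65 units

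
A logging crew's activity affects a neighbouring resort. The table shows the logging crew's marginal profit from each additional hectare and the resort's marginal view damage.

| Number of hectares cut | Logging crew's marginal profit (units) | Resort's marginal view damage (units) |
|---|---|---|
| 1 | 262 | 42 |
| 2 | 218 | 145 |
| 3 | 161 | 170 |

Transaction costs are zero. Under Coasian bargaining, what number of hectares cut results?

Bargaining reaches the level where marginal profit last exceeds marginal view damage.
That holds through level 2 (218 ≥ 145) but not at 3 (161 < 170).

2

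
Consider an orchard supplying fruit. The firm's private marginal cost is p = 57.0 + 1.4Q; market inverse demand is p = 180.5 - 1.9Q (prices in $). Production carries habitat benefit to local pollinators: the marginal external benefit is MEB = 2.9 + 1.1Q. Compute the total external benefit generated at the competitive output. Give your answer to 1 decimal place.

$878.8

Market equilibrium (private): 57.0 + 1.4Q = 180.5 - 1.9Q → Q_m = 37.4242.
Total external benefit = ∫₀^{Q_m} (2.9 + 1.1Q) dQ = 2.9×37.4242 + ½×1.1×37.4242² = 878.8441.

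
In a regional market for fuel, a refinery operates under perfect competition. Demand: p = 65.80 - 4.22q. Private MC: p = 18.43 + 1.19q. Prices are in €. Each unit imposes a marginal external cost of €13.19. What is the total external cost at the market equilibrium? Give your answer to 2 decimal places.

€115.49

Market equilibrium (private): 18.43 + 1.19q = 65.80 - 4.22q → q_m = 8.7560.
Total external cost = MEC × q_m = 13.19 × 8.7560 = 115.4916.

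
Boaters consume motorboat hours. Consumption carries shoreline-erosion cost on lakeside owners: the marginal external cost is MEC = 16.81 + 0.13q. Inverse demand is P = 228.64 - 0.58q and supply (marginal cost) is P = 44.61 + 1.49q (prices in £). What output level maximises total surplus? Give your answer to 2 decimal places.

q* = 76.01

Social marginal benefit = demand − MEC = 211.83 - 0.71q.
Set SMB = MC: 211.83 - 0.71q = 44.61 + 1.49q → q* = 76.0091.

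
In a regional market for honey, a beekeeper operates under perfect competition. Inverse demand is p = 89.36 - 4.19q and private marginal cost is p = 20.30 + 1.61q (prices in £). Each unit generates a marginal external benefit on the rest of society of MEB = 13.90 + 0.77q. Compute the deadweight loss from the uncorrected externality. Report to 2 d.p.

Market equilibrium (private): 20.30 + 1.61q = 89.36 - 4.19q → q_m = 11.9069.
Social marginal cost = private MC − MEB = 6.40 + 0.84q.
Set SMC = demand: 6.40 + 0.84q = 89.36 - 4.19q → q* = 16.4930.
Height of the DWL triangle at q_m is demand(q_m) − SMC(q_m) = MEB(q_m) = 23.0683.
DWL = ½ × 4.5861 × 23.0683 = 52.8968.

DWL = £52.90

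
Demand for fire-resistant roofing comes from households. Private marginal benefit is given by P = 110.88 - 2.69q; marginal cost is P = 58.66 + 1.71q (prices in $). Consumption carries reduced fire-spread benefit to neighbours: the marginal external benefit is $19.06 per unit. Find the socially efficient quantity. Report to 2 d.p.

Social marginal benefit = demand + MEB = 129.94 - 2.69q.
Set SMB = MC: 129.94 - 2.69q = 58.66 + 1.71q → q* = 16.2000.

q* = 16.20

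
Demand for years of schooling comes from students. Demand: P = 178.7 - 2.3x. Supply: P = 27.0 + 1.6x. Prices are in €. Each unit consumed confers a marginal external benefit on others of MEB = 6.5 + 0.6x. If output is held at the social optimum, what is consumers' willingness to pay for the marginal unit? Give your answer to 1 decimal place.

P = €68.4

Social marginal benefit = demand + MEB = 185.2 - 1.7x.
Set SMB = MC: 185.2 - 1.7x = 27.0 + 1.6x → x* = 47.9394.
Consumer price on the demand curve at x*: 178.7 − 2.3×47.9394 = 68.4394.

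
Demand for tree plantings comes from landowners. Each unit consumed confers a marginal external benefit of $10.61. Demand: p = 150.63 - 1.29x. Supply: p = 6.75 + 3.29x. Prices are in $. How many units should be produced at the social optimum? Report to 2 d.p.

x* = 33.73

Social marginal benefit = demand + MEB = 161.24 - 1.29x.
Set SMB = MC: 161.24 - 1.29x = 6.75 + 3.29x → x* = 33.7314.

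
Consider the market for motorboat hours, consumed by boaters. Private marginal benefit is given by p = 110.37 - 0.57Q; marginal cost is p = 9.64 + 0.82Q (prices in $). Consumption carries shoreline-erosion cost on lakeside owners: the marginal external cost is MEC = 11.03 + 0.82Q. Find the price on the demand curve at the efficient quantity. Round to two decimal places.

Social marginal benefit = demand − MEC = 99.34 - 1.39Q.
Set SMB = MC: 99.34 - 1.39Q = 9.64 + 0.82Q → Q* = 40.5882.
Consumer price on the demand curve at Q*: 110.37 − 0.57×40.5882 = 87.2347.

P = $87.23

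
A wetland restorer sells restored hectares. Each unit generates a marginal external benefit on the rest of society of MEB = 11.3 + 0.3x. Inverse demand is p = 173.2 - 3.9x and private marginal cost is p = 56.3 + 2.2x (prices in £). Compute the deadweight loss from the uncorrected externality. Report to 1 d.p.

DWL = £25.1

Market equilibrium (private): 56.3 + 2.2x = 173.2 - 3.9x → x_m = 19.1639.
Social marginal cost = private MC − MEB = 45.0 + 1.9x.
Set SMC = demand: 45.0 + 1.9x = 173.2 - 3.9x → x* = 22.1034.
Between x* and x_m the wedge demand − SMC runs linearly from 0 to MEB(x_m), so the loss is a triangle.
DWL = ½ × 2.9395 × 17.0492 = 25.0581.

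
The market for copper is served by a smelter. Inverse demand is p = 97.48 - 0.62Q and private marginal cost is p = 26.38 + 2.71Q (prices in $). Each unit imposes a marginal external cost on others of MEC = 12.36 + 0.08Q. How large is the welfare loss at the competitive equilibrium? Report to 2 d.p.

Market equilibrium (private): 26.38 + 2.71Q = 97.48 - 0.62Q → Q_m = 21.3514.
Social marginal cost = private MC + MEC = 38.74 + 2.79Q.
Set SMC = demand: 38.74 + 2.79Q = 97.48 - 0.62Q → Q* = 17.2258.
Between Q* and Q_m the wedge SMC − demand runs linearly from 0 to MEC(Q_m), so the loss is a triangle.
DWL = ½ × 4.1256 × 14.0681 = 29.0197.

DWL = $29.02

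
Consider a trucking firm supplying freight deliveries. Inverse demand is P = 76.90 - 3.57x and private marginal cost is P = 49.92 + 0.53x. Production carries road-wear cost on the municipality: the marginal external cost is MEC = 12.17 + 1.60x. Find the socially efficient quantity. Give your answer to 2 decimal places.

x* = 2.60

Social marginal cost = private MC + MEC = 62.09 + 2.13x.
Set SMC = demand: 62.09 + 2.13x = 76.90 - 3.57x → x* = 2.5982.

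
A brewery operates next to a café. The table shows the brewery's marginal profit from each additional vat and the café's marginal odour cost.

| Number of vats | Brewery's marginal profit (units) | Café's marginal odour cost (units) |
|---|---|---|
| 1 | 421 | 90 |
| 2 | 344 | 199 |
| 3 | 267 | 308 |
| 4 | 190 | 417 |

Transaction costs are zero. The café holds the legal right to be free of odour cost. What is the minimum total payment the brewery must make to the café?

289

Efficient level: marginal profit ≥ marginal odour cost through level 2, so k* = 2.
With the café holding the right, the brewery must at least compensate total damage at k*: 90 + 199 = 289.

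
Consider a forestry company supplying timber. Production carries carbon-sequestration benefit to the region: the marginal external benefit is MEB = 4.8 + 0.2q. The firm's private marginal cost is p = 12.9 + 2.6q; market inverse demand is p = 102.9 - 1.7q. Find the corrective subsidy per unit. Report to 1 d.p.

Social marginal cost = private MC − MEB = 8.1 + 2.4q.
Set SMC = demand: 8.1 + 2.4q = 102.9 - 1.7q → q* = 23.1220.
The Pigouvian subsidy equals MEB at q*: 4.8 + 0.2×23.1220 = 9.4244.

subsidy = 9.4 per unit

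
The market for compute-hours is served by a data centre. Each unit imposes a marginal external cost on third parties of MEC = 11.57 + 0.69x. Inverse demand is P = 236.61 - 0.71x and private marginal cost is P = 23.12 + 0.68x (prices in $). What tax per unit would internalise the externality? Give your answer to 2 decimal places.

Social marginal cost = private MC + MEC = 34.69 + 1.37x.
Set SMC = demand: 34.69 + 1.37x = 236.61 - 0.71x → x* = 97.0769.
The Pigouvian tax equals MEC at x*: 11.57 + 0.69×97.0769 = 78.5531.

tax = $78.55 per unit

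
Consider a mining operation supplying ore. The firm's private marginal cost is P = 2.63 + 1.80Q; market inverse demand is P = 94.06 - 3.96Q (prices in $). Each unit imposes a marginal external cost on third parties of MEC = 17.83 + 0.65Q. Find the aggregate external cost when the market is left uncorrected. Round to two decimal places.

Market equilibrium (private): 2.63 + 1.80Q = 94.06 - 3.96Q → Q_m = 15.8733.
Total external cost = ∫₀^{Q_m} (17.83 + 0.65Q) dQ = 17.83×15.8733 + ½×0.65×15.8733² = 364.9085.

$364.91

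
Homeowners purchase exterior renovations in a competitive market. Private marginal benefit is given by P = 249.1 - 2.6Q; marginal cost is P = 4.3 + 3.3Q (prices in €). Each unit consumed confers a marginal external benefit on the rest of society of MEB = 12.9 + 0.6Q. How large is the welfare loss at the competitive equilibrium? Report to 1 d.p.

DWL = €134.8

Market equilibrium (private): 4.3 + 3.3Q = 249.1 - 2.6Q → Q_m = 41.4915.
Social marginal benefit = demand + MEB = 262.0 - 2.0Q.
Set SMB = MC: 262.0 - 2.0Q = 4.3 + 3.3Q → Q* = 48.6226.
The loss is the area between SMB and MC from Q* to Q_m; with linear curves that's a triangle of height MEB(Q_m).
DWL = ½ × 7.1311 × 37.7949 = 134.7596.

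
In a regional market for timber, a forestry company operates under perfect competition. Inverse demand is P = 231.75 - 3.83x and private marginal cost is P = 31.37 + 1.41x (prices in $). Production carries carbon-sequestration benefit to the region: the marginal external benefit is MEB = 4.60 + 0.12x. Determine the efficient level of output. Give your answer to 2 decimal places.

x* = 40.04

Social marginal cost = private MC − MEB = 26.77 + 1.29x.
Set SMC = demand: 26.77 + 1.29x = 231.75 - 3.83x → x* = 40.0352.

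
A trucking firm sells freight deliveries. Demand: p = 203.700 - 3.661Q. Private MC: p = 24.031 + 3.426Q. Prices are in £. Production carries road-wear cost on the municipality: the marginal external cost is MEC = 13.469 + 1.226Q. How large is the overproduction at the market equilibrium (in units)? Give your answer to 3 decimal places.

Market equilibrium (private): 24.031 + 3.426Q = 203.700 - 3.661Q → Q_m = 25.3519.
Social marginal cost = private MC + MEC = 37.500 + 4.652Q.
Set SMC = demand: 37.500 + 4.652Q = 203.700 - 3.661Q → Q* = 19.9928.
Gap = |25.3519 − 19.9928| = 5.3591.

5.359 units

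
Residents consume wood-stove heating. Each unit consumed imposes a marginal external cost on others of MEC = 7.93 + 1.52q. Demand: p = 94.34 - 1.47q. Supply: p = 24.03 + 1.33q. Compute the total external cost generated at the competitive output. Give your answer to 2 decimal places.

Market equilibrium (private): 24.03 + 1.33q = 94.34 - 1.47q → q_m = 25.1107.
Total external cost = ∫₀^{q_m} (7.93 + 1.52q) dq = 7.93×25.1107 + ½×1.52×25.1107² = 678.3438.

678.34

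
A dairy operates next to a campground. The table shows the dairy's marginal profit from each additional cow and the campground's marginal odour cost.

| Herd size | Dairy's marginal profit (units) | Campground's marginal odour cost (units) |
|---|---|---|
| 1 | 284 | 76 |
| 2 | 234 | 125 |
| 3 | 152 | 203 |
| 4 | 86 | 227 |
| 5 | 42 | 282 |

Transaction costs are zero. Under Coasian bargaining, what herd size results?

2

Bargaining reaches the level where marginal profit last exceeds marginal odour cost.
That holds through level 2 (234 ≥ 125) but not at 3 (152 < 203).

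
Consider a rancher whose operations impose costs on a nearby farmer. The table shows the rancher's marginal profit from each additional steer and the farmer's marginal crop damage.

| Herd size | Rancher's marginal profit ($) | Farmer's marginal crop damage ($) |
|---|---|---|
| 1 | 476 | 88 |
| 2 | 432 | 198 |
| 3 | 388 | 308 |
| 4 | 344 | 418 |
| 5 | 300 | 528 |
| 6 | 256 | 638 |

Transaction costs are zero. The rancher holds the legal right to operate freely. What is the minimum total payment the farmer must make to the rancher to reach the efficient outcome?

$900

Left alone the rancher would choose level 6 (marginal profit stays positive).
Efficient level: k* = 3 (marginal profit ≥ marginal crop damage through 3).
The farmer must at least cover the rancher's forgone profit from cutting 6→3: 344 + 300 + 256 = 900.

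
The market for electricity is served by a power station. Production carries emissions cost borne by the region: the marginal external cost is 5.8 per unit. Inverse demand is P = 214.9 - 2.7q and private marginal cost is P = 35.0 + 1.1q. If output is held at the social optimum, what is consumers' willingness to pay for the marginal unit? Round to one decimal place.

P = 91.2

Social marginal cost = private MC + MEC = 40.8 + 1.1q.
Set SMC = demand: 40.8 + 1.1q = 214.9 - 2.7q → q* = 45.8158.
Consumer price on the demand curve at q*: 214.9 − 2.7×45.8158 = 91.1973.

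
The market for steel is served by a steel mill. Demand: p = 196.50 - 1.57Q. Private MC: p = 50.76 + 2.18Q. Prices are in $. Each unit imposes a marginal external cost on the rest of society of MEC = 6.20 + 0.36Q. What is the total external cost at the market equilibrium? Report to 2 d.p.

Market equilibrium (private): 50.76 + 2.18Q = 196.50 - 1.57Q → Q_m = 38.8640.
Total external cost = ∫₀^{Q_m} (6.20 + 0.36Q) dQ = 6.20×38.8640 + ½×0.36×38.8640² = 512.8307.

$512.83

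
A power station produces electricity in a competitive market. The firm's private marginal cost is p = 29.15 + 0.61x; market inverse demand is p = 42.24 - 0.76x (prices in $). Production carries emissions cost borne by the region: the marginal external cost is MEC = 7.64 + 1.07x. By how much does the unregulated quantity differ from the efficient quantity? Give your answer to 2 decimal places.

Market equilibrium (private): 29.15 + 0.61x = 42.24 - 0.76x → x_m = 9.5547.
Social marginal cost = private MC + MEC = 36.79 + 1.68x.
Set SMC = demand: 36.79 + 1.68x = 42.24 - 0.76x → x* = 2.2336.
Gap = |9.5547 − 2.2336| = 7.3211.

7.32 units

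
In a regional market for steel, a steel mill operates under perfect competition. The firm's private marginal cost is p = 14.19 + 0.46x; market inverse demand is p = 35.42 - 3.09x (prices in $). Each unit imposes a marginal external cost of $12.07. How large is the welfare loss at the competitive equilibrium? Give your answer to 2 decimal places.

DWL = $20.52

Market equilibrium (private): 14.19 + 0.46x = 35.42 - 3.09x → x_m = 5.9803.
Social marginal cost = private MC + MEC = 26.26 + 0.46x.
Set SMC = demand: 26.26 + 0.46x = 35.42 - 3.09x → x* = 2.5803.
The welfare-loss triangle has base |x_m − x*| and height MEC(x_m) (the vertical gap between SMC and demand is zero at x* and MEC at x_m).
DWL = ½ × 3.4000 × 12.0700 = 20.5190.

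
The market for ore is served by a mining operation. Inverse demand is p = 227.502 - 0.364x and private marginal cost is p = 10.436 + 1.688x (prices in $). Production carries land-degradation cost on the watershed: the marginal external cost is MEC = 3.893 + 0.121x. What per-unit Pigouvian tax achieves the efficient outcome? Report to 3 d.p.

tax = $15.763 per unit

Social marginal cost = private MC + MEC = 14.329 + 1.809x.
Set SMC = demand: 14.329 + 1.809x = 227.502 - 0.364x → x* = 98.1008.
The Pigouvian tax equals MEC at x*: 3.893 + 0.121×98.1008 = 15.7632.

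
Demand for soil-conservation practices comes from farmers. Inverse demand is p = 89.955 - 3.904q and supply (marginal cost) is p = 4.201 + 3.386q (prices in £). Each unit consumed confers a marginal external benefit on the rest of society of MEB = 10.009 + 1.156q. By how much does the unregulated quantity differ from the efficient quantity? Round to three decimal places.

3.849 units

Market equilibrium (private): 4.201 + 3.386q = 89.955 - 3.904q → q_m = 11.7632.
Social marginal benefit = demand + MEB = 99.964 - 2.748q.
Set SMB = MC: 99.964 - 2.748q = 4.201 + 3.386q → q* = 15.6118.
Gap = |11.7632 − 15.6118| = 3.8486.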